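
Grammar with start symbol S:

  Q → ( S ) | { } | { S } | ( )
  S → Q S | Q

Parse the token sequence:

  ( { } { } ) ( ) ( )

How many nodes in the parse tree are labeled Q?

[S [Q ( [S [Q { }] [S [Q { }]]] )] [S [Q ( )] [S [Q ( )]]]]

5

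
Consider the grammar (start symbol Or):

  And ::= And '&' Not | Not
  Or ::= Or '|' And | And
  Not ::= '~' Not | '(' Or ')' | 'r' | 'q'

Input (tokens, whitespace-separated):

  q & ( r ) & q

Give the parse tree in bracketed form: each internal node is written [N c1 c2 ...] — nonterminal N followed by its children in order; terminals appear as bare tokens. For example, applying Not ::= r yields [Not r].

Or
And
And & Not
And & Not & Not
Not & Not & Not
q & Not & Not
q & ( Or ) & Not
q & ( And ) & Not
q & ( Not ) & Not
q & ( r ) & Not
q & ( r ) & q

[Or [And [And [And [Not q]] & [Not ( [Or [And [Not r]]] )]] & [Not q]]]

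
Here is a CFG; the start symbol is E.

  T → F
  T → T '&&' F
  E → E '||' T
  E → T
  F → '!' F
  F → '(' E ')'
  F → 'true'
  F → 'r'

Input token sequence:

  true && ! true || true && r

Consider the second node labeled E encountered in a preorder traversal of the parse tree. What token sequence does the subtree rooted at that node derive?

true && ! true

[E [E [T [T [F true]] && [F ! [F true]]]] || [T [T [F true]] && [F r]]]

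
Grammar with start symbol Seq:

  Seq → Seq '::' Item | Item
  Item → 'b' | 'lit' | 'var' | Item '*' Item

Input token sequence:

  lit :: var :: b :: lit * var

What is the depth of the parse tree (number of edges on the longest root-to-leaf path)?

[Seq [Seq [Seq [Seq [Item lit]] :: [Item var]] :: [Item b]] :: [Item [Item lit] * [Item var]]]

5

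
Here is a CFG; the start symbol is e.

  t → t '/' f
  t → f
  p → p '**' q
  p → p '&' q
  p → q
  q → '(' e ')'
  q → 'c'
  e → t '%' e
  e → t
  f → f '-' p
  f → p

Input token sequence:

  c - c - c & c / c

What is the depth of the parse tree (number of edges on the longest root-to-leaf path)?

8

[e [t [t [f [f [f [p [q c]]] - [p [q c]]] - [p [p [q c]] & [q c]]]] / [f [p [q c]]]]]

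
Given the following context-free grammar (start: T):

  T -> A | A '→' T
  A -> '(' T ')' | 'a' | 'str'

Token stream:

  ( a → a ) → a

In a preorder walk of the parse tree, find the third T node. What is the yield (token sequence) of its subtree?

a

[T [A ( [T [A a] → [T [A a]]] )] → [T [A a]]]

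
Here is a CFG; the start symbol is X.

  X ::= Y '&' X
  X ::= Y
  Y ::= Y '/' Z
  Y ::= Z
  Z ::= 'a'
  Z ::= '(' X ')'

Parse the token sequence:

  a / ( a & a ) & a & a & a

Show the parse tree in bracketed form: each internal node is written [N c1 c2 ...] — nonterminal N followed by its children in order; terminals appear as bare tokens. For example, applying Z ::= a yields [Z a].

X
Y & X
Y / Z & X
Z / Z & X
a / Z & X
a / ( X ) & X
a / ( Y & X ) & X
a / ( Z & X ) & X
a / ( a & X ) & X
a / ( a & Y ) & X
a / ( a & Z ) & X
a / ( a & a ) & X
a / ( a & a ) & Y & X
a / ( a & a ) & Z & X
a / ( a & a ) & a & X
a / ( a & a ) & a & Y & X
a / ( a & a ) & a & Z & X
a / ( a & a ) & a & a & X
a / ( a & a ) & a & a & Y
a / ( a & a ) & a & a & Z
a / ( a & a ) & a & a & a

[X [Y [Y [Z a]] / [Z ( [X [Y [Z a]] & [X [Y [Z a]]]] )]] & [X [Y [Z a]] & [X [Y [Z a]] & [X [Y [Z a]]]]]]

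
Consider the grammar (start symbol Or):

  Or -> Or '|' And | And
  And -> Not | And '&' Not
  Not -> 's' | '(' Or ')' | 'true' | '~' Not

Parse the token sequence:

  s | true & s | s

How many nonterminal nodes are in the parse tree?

[Or [Or [Or [And [Not s]]] | [And [And [Not true]] & [Not s]]] | [And [Not s]]]

11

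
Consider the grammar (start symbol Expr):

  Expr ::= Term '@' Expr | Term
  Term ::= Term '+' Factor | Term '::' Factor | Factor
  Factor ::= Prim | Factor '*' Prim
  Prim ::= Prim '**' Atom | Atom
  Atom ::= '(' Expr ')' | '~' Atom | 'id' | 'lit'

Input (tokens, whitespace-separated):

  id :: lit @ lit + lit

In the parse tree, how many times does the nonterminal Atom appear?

[Expr [Term [Term [Factor [Prim [Atom id]]]] :: [Factor [Prim [Atom lit]]]] @ [Expr [Term [Term [Factor [Prim [Atom lit]]]] + [Factor [Prim [Atom lit]]]]]]

4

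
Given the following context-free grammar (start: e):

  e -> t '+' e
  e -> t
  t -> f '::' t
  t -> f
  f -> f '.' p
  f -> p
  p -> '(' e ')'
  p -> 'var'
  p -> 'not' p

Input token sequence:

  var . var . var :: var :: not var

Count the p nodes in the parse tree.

[e [t [f [f [f [p var]] . [p var]] . [p var]] :: [t [f [p var]] :: [t [f [p not [p var]]]]]]]

6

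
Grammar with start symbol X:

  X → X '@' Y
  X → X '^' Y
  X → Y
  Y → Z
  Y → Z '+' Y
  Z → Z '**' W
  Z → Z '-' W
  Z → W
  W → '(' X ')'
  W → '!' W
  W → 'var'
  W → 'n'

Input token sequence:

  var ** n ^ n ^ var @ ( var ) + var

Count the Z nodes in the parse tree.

[X [X [X [X [Y [Z [Z [W var]] ** [W n]]]] ^ [Y [Z [W n]]]] ^ [Y [Z [W var]]]] @ [Y [Z [W ( [X [Y [Z [W var]]]] )]] + [Y [Z [W var]]]]]

7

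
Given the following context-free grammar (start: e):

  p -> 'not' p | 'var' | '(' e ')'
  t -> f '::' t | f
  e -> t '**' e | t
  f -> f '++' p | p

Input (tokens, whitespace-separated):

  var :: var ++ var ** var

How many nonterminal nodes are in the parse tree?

[e [t [f [p var]] :: [t [f [f [p var]] ++ [p var]]]] ** [e [t [f [p var]]]]]

13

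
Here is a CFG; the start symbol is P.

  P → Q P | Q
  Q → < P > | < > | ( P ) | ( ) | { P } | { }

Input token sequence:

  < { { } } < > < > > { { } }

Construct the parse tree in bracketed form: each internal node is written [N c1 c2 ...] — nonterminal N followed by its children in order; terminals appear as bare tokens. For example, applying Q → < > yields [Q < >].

[P [Q < [P [Q { [P [Q { }]] }] [P [Q < >] [P [Q < >]]]] >] [P [Q { [P [Q { }]] }]]]

P
Q P
< P > P
< Q P > P
< { P } P > P
< { Q } P > P
< { { } } P > P
< { { } } Q P > P
< { { } } < > P > P
< { { } } < > Q > P
< { { } } < > < > > P
< { { } } < > < > > Q
< { { } } < > < > > { P }
< { { } } < > < > > { Q }
< { { } } < > < > > { { } }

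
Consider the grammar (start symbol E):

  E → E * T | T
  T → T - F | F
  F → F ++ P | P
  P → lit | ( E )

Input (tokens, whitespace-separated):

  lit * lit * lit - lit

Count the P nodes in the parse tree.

[E [E [E [T [F [P lit]]]] * [T [F [P lit]]]] * [T [T [F [P lit]]] - [F [P lit]]]]

4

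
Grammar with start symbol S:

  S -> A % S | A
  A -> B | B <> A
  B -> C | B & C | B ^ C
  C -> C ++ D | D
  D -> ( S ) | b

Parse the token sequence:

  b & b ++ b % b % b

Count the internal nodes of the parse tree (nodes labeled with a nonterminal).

[S [A [B [B [C [D b]]] & [C [C [D b]] ++ [D b]]]] % [S [A [B [C [D b]]]] % [S [A [B [C [D b]]]]]]]

20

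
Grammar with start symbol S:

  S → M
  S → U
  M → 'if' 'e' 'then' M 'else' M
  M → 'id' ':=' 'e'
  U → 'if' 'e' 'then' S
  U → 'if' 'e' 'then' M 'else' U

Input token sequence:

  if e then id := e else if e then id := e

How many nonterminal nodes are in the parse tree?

[S [U if e then [M id := e] else [U if e then [S [M id := e]]]]]

6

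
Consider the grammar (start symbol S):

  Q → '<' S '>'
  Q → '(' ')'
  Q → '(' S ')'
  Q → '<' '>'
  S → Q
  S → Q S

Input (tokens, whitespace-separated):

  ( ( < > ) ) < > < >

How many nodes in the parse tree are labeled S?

[S [Q ( [S [Q ( [S [Q < >]] )]] )] [S [Q < >] [S [Q < >]]]]

5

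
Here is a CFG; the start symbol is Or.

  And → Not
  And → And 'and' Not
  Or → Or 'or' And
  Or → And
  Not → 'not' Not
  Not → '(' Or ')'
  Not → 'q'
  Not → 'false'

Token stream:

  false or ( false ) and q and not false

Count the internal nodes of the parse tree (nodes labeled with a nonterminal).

14

[Or [Or [And [Not false]]] or [And [And [And [Not ( [Or [And [Not false]]] )]] and [Not q]] and [Not not [Not false]]]]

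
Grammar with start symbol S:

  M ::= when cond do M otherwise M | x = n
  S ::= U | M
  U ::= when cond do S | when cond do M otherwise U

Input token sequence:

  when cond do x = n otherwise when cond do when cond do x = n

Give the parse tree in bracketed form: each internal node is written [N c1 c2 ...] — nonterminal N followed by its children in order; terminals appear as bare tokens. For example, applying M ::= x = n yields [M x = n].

S
U
when cond do M otherwise U
when cond do x = n otherwise U
when cond do x = n otherwise when cond do S
when cond do x = n otherwise when cond do U
when cond do x = n otherwise when cond do when cond do S
when cond do x = n otherwise when cond do when cond do M
when cond do x = n otherwise when cond do when cond do x = n

[S [U when cond do [M x = n] otherwise [U when cond do [S [U when cond do [S [M x = n]]]]]]]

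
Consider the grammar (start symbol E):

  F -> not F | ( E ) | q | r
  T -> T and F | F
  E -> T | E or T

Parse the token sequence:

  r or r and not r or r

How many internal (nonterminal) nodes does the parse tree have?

[E [E [E [T [F r]]] or [T [T [F r]] and [F not [F r]]]] or [T [F r]]]

12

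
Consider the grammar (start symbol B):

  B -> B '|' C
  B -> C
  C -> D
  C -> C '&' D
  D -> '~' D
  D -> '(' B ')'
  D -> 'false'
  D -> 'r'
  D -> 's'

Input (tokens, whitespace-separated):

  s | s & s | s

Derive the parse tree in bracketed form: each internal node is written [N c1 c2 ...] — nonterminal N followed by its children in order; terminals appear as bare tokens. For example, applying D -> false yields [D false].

B
B | C
B | C | C
C | C | C
D | C | C
s | C | C
s | C & D | C
s | D & D | C
s | s & D | C
s | s & s | C
s | s & s | D
s | s & s | s

[B [B [B [C [D s]]] | [C [C [D s]] & [D s]]] | [C [D s]]]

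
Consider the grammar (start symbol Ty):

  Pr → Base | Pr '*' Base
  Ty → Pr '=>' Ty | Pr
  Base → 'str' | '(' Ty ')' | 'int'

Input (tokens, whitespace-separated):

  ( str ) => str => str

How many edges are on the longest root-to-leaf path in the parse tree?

6

[Ty [Pr [Base ( [Ty [Pr [Base str]]] )]] => [Ty [Pr [Base str]] => [Ty [Pr [Base str]]]]]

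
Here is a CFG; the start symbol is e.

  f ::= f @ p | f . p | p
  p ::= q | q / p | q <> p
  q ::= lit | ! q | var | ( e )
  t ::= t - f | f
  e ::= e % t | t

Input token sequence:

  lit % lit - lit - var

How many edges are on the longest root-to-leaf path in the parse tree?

7

[e [e [t [f [p [q lit]]]]] % [t [t [t [f [p [q lit]]]] - [f [p [q lit]]]] - [f [p [q var]]]]]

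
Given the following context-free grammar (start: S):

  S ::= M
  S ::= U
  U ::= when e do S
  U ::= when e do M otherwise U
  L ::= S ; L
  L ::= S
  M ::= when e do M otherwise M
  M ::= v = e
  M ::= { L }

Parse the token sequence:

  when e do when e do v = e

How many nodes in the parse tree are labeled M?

[S [U when e do [S [U when e do [S [M v = e]]]]]]

1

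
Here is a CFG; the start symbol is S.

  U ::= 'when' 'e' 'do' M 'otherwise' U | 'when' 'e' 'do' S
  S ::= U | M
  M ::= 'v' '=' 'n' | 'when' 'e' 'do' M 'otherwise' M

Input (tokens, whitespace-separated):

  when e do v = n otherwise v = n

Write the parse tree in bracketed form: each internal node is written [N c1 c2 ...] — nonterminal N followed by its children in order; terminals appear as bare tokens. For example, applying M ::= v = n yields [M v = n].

[S [M when e do [M v = n] otherwise [M v = n]]]

S
M
when e do M otherwise M
when e do v = n otherwise M
when e do v = n otherwise v = n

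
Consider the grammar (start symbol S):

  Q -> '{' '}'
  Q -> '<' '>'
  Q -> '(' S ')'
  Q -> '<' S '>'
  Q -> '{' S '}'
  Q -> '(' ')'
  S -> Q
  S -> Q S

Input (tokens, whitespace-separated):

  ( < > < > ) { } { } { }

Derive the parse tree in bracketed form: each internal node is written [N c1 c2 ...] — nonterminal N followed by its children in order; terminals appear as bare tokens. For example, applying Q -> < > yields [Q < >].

[S [Q ( [S [Q < >] [S [Q < >]]] )] [S [Q { }] [S [Q { }] [S [Q { }]]]]]

S
Q S
( S ) S
( Q S ) S
( < > S ) S
( < > Q ) S
( < > < > ) S
( < > < > ) Q S
( < > < > ) { } S
( < > < > ) { } Q S
( < > < > ) { } { } S
( < > < > ) { } { } Q
( < > < > ) { } { } { }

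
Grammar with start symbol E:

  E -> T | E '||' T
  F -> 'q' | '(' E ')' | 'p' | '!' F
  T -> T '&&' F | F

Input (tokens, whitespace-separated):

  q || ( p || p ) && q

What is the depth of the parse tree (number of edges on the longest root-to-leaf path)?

8

[E [E [T [F q]]] || [T [T [F ( [E [E [T [F p]]] || [T [F p]]] )]] && [F q]]]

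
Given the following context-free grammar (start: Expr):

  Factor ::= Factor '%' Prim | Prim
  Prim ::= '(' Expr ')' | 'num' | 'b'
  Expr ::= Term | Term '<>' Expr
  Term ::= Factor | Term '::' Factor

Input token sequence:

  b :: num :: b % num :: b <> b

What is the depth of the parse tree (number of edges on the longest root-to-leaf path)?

[Expr [Term [Term [Term [Term [Factor [Prim b]]] :: [Factor [Prim num]]] :: [Factor [Factor [Prim b]] % [Prim num]]] :: [Factor [Prim b]]] <> [Expr [Term [Factor [Prim b]]]]]

7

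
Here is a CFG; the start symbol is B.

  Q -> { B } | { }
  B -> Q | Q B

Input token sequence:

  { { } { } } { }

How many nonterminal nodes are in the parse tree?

8

[B [Q { [B [Q { }] [B [Q { }]]] }] [B [Q { }]]]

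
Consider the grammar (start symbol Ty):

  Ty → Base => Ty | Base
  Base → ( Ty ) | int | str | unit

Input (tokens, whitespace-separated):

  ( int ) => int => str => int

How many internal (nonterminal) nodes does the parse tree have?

[Ty [Base ( [Ty [Base int]] )] => [Ty [Base int] => [Ty [Base str] => [Ty [Base int]]]]]

10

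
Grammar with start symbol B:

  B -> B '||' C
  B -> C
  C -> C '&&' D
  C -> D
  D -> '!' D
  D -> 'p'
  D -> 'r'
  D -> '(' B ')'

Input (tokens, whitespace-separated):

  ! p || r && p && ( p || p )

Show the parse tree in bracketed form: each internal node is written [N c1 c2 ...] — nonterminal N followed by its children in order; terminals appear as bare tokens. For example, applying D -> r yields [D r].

B
B || C
C || C
D || C
! D || C
! p || C
! p || C && D
! p || C && D && D
! p || D && D && D
! p || r && D && D
! p || r && p && D
! p || r && p && ( B )
! p || r && p && ( B || C )
! p || r && p && ( C || C )
! p || r && p && ( D || C )
! p || r && p && ( p || C )
! p || r && p && ( p || D )
! p || r && p && ( p || p )

[B [B [C [D ! [D p]]]] || [C [C [C [D r]] && [D p]] && [D ( [B [B [C [D p]]] || [C [D p]]] )]]]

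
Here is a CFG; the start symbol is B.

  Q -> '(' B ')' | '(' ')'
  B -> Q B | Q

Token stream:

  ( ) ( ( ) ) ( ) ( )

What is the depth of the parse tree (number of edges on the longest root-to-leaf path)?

[B [Q ( )] [B [Q ( [B [Q ( )]] )] [B [Q ( )] [B [Q ( )]]]]]

5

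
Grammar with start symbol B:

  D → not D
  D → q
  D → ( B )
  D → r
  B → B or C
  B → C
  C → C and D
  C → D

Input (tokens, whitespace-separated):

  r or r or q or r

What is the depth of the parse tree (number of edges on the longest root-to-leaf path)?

[B [B [B [B [C [D r]]] or [C [D r]]] or [C [D q]]] or [C [D r]]]

6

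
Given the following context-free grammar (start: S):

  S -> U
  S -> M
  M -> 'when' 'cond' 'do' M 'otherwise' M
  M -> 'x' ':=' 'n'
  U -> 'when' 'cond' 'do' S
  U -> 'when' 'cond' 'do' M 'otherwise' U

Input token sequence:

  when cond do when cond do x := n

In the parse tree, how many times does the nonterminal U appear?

2

[S [U when cond do [S [U when cond do [S [M x := n]]]]]]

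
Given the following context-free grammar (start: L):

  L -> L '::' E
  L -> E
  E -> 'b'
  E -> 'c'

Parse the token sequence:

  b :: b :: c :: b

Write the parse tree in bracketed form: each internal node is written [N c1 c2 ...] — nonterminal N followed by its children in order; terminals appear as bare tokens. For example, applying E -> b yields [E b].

[L [L [L [L [E b]] :: [E b]] :: [E c]] :: [E b]]

L
L :: E
L :: E :: E
L :: E :: E :: E
E :: E :: E :: E
b :: E :: E :: E
b :: b :: E :: E
b :: b :: c :: E
b :: b :: c :: b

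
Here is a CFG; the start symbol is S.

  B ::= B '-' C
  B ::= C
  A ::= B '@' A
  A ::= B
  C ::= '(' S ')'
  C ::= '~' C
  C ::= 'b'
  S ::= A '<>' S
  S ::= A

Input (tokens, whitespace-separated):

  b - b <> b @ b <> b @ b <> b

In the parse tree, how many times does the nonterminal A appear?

6

[S [A [B [B [C b]] - [C b]]] <> [S [A [B [C b]] @ [A [B [C b]]]] <> [S [A [B [C b]] @ [A [B [C b]]]] <> [S [A [B [C b]]]]]]]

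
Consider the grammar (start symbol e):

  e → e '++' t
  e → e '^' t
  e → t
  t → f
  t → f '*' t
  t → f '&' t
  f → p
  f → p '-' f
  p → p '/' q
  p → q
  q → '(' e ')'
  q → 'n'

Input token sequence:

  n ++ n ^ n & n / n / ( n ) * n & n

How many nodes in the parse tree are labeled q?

[e [e [e [t [f [p [q n]]]]] ++ [t [f [p [q n]]]]] ^ [t [f [p [q n]]] & [t [f [p [p [p [q n]] / [q n]] / [q ( [e [t [f [p [q n]]]]] )]]] * [t [f [p [q n]]] & [t [f [p [q n]]]]]]]]

9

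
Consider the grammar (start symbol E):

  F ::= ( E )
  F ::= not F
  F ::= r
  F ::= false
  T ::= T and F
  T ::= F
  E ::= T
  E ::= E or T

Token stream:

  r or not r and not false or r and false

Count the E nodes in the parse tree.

3

[E [E [E [T [F r]]] or [T [T [F not [F r]]] and [F not [F false]]]] or [T [T [F r]] and [F false]]]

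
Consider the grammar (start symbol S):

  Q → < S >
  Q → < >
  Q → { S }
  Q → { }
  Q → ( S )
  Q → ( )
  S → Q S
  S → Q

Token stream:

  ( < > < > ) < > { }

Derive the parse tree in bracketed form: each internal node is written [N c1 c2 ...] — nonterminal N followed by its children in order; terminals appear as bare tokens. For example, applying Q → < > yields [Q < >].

S
Q S
( S ) S
( Q S ) S
( < > S ) S
( < > Q ) S
( < > < > ) S
( < > < > ) Q S
( < > < > ) < > S
( < > < > ) < > Q
( < > < > ) < > { }

[S [Q ( [S [Q < >] [S [Q < >]]] )] [S [Q < >] [S [Q { }]]]]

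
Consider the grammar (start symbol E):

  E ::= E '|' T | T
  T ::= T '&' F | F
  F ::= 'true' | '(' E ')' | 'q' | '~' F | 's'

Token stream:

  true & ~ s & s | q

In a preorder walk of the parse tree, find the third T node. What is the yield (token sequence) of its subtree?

[E [E [T [T [T [F true]] & [F ~ [F s]]] & [F s]]] | [T [F q]]]

true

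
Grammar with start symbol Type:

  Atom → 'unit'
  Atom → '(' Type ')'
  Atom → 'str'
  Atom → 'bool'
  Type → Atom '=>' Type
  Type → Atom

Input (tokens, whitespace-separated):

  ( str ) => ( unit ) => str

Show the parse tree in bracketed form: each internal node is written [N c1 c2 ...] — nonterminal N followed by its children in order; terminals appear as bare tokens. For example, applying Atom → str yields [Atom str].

Type
Atom => Type
( Type ) => Type
( Atom ) => Type
( str ) => Type
( str ) => Atom => Type
( str ) => ( Type ) => Type
( str ) => ( Atom ) => Type
( str ) => ( unit ) => Type
( str ) => ( unit ) => Atom
( str ) => ( unit ) => str

[Type [Atom ( [Type [Atom str]] )] => [Type [Atom ( [Type [Atom unit]] )] => [Type [Atom str]]]]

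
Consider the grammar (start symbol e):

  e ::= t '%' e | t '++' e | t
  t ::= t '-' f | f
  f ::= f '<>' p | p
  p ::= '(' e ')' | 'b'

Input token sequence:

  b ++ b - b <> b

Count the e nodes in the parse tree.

[e [t [f [p b]]] ++ [e [t [t [f [p b]]] - [f [f [p b]] <> [p b]]]]]

2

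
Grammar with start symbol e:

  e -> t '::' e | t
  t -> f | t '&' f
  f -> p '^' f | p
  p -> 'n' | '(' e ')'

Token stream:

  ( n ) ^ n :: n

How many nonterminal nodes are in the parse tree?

[e [t [f [p ( [e [t [f [p n]]]] )] ^ [f [p n]]]] :: [e [t [f [p n]]]]]

14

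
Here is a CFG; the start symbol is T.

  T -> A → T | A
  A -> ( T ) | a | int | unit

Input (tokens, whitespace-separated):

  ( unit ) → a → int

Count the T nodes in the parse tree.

[T [A ( [T [A unit]] )] → [T [A a] → [T [A int]]]]

4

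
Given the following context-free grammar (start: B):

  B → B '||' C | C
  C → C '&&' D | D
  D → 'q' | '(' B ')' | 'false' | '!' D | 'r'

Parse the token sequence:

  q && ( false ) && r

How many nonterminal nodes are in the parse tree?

10

[B [C [C [C [D q]] && [D ( [B [C [D false]]] )]] && [D r]]]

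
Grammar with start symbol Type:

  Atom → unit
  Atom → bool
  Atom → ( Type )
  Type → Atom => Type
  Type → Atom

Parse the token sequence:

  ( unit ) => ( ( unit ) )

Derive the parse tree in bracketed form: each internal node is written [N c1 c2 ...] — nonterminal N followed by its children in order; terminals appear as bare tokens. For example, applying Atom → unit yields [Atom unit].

Type
Atom => Type
( Type ) => Type
( Atom ) => Type
( unit ) => Type
( unit ) => Atom
( unit ) => ( Type )
( unit ) => ( Atom )
( unit ) => ( ( Type ) )
( unit ) => ( ( Atom ) )
( unit ) => ( ( unit ) )

[Type [Atom ( [Type [Atom unit]] )] => [Type [Atom ( [Type [Atom ( [Type [Atom unit]] )]] )]]]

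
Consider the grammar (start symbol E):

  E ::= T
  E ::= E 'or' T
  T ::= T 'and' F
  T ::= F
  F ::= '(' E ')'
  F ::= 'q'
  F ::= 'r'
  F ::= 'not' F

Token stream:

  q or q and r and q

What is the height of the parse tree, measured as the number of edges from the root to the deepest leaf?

[E [E [T [F q]]] or [T [T [T [F q]] and [F r]] and [F q]]]

5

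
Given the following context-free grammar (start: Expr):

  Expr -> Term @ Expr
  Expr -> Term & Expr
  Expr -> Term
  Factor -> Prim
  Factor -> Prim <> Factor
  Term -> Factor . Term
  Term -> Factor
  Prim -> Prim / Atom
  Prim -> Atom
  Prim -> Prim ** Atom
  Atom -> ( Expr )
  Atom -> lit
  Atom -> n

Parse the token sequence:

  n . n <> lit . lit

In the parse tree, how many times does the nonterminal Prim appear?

4

[Expr [Term [Factor [Prim [Atom n]]] . [Term [Factor [Prim [Atom n]] <> [Factor [Prim [Atom lit]]]] . [Term [Factor [Prim [Atom lit]]]]]]]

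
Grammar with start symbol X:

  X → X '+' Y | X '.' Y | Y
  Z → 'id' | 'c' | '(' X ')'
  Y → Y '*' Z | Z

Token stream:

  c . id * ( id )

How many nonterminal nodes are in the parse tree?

[X [X [Y [Z c]]] . [Y [Y [Z id]] * [Z ( [X [Y [Z id]]] )]]]

11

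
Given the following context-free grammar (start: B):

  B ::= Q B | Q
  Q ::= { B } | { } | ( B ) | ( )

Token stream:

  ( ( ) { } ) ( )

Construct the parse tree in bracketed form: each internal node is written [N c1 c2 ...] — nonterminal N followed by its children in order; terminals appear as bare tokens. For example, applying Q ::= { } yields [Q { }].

[B [Q ( [B [Q ( )] [B [Q { }]]] )] [B [Q ( )]]]

B
Q B
( B ) B
( Q B ) B
( ( ) B ) B
( ( ) Q ) B
( ( ) { } ) B
( ( ) { } ) Q
( ( ) { } ) ( )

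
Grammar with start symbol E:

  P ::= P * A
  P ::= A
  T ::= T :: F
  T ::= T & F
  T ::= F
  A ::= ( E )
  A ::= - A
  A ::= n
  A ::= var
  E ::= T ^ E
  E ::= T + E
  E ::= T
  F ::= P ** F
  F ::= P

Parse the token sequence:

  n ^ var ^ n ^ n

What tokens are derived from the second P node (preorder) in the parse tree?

[E [T [F [P [A n]]]] ^ [E [T [F [P [A var]]]] ^ [E [T [F [P [A n]]]] ^ [E [T [F [P [A n]]]]]]]]

var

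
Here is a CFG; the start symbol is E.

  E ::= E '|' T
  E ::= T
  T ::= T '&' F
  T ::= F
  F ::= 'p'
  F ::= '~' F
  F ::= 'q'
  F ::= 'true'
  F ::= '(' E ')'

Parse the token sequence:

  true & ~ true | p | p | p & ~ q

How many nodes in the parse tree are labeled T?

6

[E [E [E [E [T [T [F true]] & [F ~ [F true]]]] | [T [F p]]] | [T [F p]]] | [T [T [F p]] & [F ~ [F q]]]]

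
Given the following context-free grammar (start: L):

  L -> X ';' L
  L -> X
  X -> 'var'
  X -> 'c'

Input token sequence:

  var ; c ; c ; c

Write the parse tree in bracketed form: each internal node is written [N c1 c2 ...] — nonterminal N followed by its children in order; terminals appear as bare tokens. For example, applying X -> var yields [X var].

[L [X var] ; [L [X c] ; [L [X c] ; [L [X c]]]]]

L
X ; L
var ; L
var ; X ; L
var ; c ; L
var ; c ; X ; L
var ; c ; c ; L
var ; c ; c ; X
var ; c ; c ; c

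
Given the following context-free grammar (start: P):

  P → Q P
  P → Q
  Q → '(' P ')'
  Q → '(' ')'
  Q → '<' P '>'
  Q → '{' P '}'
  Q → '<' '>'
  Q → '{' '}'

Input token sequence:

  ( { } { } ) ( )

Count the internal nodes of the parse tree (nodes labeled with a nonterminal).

8

[P [Q ( [P [Q { }] [P [Q { }]]] )] [P [Q ( )]]]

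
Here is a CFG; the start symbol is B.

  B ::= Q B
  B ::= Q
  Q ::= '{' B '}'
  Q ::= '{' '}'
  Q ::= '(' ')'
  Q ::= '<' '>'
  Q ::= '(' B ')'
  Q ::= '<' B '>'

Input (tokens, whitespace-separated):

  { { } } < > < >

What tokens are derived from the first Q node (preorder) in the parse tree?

{ { } }

[B [Q { [B [Q { }]] }] [B [Q < >] [B [Q < >]]]]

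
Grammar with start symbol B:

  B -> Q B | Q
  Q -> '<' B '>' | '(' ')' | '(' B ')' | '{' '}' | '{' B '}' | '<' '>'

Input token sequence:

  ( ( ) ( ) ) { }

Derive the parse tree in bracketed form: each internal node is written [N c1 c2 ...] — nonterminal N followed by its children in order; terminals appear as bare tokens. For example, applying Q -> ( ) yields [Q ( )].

B
Q B
( B ) B
( Q B ) B
( ( ) B ) B
( ( ) Q ) B
( ( ) ( ) ) B
( ( ) ( ) ) Q
( ( ) ( ) ) { }

[B [Q ( [B [Q ( )] [B [Q ( )]]] )] [B [Q { }]]]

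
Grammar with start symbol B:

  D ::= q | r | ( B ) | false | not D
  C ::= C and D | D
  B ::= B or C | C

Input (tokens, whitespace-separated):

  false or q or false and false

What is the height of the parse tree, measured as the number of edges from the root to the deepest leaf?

[B [B [B [C [D false]]] or [C [D q]]] or [C [C [D false]] and [D false]]]

5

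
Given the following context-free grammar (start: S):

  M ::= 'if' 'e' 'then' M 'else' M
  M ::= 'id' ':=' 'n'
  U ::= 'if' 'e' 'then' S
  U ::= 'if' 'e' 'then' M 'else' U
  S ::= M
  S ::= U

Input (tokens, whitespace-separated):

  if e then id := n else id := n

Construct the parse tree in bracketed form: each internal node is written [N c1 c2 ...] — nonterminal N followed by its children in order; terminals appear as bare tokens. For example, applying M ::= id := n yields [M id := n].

S
M
if e then M else M
if e then id := n else M
if e then id := n else id := n

[S [M if e then [M id := n] else [M id := n]]]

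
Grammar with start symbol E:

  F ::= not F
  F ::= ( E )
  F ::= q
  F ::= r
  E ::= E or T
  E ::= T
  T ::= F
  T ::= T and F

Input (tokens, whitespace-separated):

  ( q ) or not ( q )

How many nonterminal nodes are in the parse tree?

[E [E [T [F ( [E [T [F q]]] )]]] or [T [F not [F ( [E [T [F q]]] )]]]]

13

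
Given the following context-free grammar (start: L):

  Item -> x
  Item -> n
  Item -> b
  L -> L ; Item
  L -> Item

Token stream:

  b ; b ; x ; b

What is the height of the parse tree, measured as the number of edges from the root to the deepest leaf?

[L [L [L [L [Item b]] ; [Item b]] ; [Item x]] ; [Item b]]

5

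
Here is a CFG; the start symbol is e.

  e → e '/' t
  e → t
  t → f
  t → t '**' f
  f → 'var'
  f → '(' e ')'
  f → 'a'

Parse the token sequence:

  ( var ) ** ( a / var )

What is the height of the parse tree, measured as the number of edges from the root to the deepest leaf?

[e [t [t [f ( [e [t [f var]]] )]] ** [f ( [e [e [t [f a]]] / [t [f var]]] )]]]

7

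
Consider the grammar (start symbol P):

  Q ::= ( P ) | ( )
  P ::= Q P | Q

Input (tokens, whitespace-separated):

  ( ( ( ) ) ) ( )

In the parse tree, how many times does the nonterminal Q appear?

4

[P [Q ( [P [Q ( [P [Q ( )]] )]] )] [P [Q ( )]]]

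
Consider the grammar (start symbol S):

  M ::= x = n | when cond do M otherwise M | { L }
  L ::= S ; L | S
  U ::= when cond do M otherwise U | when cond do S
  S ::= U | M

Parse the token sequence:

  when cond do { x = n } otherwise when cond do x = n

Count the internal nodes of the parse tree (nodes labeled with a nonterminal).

9

[S [U when cond do [M { [L [S [M x = n]]] }] otherwise [U when cond do [S [M x = n]]]]]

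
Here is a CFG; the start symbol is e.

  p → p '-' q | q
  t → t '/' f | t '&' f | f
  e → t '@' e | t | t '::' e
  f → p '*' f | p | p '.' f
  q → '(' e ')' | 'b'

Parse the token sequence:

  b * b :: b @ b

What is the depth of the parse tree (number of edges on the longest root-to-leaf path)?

7

[e [t [f [p [q b]] * [f [p [q b]]]]] :: [e [t [f [p [q b]]]] @ [e [t [f [p [q b]]]]]]]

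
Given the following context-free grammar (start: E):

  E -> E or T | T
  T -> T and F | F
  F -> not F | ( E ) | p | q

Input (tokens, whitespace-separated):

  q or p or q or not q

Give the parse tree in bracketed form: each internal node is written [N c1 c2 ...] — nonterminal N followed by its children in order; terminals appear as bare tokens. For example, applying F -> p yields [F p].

[E [E [E [E [T [F q]]] or [T [F p]]] or [T [F q]]] or [T [F not [F q]]]]

E
E or T
E or T or T
E or T or T or T
T or T or T or T
F or T or T or T
q or T or T or T
q or F or T or T
q or p or T or T
q or p or F or T
q or p or q or T
q or p or q or F
q or p or q or not F
q or p or q or not q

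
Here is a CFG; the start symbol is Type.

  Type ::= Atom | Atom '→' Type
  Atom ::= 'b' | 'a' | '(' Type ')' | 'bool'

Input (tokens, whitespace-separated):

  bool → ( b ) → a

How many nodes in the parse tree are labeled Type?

[Type [Atom bool] → [Type [Atom ( [Type [Atom b]] )] → [Type [Atom a]]]]

4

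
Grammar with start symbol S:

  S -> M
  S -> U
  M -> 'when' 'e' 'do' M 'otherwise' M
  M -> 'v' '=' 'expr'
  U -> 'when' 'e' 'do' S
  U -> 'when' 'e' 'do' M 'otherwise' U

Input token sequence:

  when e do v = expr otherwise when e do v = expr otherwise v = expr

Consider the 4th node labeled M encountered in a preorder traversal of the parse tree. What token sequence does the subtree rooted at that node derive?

v = expr

[S [M when e do [M v = expr] otherwise [M when e do [M v = expr] otherwise [M v = expr]]]]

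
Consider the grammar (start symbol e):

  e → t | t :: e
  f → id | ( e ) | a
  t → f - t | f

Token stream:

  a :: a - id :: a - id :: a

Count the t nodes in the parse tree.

[e [t [f a]] :: [e [t [f a] - [t [f id]]] :: [e [t [f a] - [t [f id]]] :: [e [t [f a]]]]]]

6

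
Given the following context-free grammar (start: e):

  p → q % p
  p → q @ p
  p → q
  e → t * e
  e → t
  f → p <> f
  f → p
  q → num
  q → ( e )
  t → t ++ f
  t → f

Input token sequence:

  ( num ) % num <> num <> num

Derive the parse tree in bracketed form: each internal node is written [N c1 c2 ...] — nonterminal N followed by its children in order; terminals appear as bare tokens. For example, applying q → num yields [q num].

e
t
f
p <> f
q % p <> f
( e ) % p <> f
( t ) % p <> f
( f ) % p <> f
( p ) % p <> f
( q ) % p <> f
( num ) % p <> f
( num ) % q <> f
( num ) % num <> f
( num ) % num <> p <> f
( num ) % num <> q <> f
( num ) % num <> num <> f
( num ) % num <> num <> p
( num ) % num <> num <> q
( num ) % num <> num <> num

[e [t [f [p [q ( [e [t [f [p [q num]]]]] )] % [p [q num]]] <> [f [p [q num]] <> [f [p [q num]]]]]]]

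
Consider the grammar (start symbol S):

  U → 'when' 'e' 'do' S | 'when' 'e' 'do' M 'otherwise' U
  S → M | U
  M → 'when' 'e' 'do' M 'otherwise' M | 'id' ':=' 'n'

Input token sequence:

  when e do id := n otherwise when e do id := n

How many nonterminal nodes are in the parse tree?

6

[S [U when e do [M id := n] otherwise [U when e do [S [M id := n]]]]]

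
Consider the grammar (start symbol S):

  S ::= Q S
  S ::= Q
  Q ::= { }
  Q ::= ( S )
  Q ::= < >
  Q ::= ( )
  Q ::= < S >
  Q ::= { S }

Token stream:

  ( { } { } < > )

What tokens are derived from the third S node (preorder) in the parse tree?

[S [Q ( [S [Q { }] [S [Q { }] [S [Q < >]]]] )]]

{ } < >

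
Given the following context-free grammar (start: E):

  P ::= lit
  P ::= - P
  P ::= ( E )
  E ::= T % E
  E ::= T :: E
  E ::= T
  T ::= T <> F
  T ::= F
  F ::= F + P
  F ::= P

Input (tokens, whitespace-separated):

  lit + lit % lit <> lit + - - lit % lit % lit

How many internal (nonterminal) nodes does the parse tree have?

25

[E [T [F [F [P lit]] + [P lit]]] % [E [T [T [F [P lit]]] <> [F [F [P lit]] + [P - [P - [P lit]]]]] % [E [T [F [P lit]]] % [E [T [F [P lit]]]]]]]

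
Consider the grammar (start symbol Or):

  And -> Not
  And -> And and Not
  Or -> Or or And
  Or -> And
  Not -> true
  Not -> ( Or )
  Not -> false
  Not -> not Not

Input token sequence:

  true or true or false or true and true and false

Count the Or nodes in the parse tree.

4

[Or [Or [Or [Or [And [Not true]]] or [And [Not true]]] or [And [Not false]]] or [And [And [And [Not true]] and [Not true]] and [Not false]]]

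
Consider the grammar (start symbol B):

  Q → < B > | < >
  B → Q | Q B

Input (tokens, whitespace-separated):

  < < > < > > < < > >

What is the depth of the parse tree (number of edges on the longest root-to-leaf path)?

[B [Q < [B [Q < >] [B [Q < >]]] >] [B [Q < [B [Q < >]] >]]]

5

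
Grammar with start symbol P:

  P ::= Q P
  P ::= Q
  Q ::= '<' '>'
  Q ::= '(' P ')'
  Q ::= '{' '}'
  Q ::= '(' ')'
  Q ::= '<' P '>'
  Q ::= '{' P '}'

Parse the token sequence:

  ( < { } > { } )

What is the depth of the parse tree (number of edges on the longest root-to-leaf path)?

[P [Q ( [P [Q < [P [Q { }]] >] [P [Q { }]]] )]]

6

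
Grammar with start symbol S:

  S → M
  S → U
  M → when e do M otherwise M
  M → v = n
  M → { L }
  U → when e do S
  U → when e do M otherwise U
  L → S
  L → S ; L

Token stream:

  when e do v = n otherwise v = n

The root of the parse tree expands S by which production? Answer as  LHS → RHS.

S → M

[S [M when e do [M v = n] otherwise [M v = n]]]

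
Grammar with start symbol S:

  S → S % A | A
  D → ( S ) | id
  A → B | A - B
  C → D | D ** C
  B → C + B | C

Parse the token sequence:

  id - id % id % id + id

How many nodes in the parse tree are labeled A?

[S [S [S [A [A [B [C [D id]]]] - [B [C [D id]]]]] % [A [B [C [D id]]]]] % [A [B [C [D id]] + [B [C [D id]]]]]]

4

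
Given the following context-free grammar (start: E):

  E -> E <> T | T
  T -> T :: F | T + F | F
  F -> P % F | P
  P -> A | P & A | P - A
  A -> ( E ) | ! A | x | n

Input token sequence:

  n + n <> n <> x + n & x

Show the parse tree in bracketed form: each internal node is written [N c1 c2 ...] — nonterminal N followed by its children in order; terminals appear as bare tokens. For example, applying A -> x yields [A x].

[E [E [E [T [T [F [P [A n]]]] + [F [P [A n]]]]] <> [T [F [P [A n]]]]] <> [T [T [F [P [A x]]]] + [F [P [P [A n]] & [A x]]]]]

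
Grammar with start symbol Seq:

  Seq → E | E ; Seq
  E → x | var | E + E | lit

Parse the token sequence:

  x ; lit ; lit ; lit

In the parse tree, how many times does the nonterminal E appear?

[Seq [E x] ; [Seq [E lit] ; [Seq [E lit] ; [Seq [E lit]]]]]

4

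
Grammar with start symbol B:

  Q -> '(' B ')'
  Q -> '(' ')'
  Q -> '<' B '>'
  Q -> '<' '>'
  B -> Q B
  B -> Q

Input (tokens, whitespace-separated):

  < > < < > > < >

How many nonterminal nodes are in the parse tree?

8

[B [Q < >] [B [Q < [B [Q < >]] >] [B [Q < >]]]]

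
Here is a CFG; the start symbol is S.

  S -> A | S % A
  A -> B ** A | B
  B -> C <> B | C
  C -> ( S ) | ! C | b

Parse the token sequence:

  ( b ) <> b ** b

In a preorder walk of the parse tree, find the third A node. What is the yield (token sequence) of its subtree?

[S [A [B [C ( [S [A [B [C b]]]] )] <> [B [C b]]] ** [A [B [C b]]]]]

b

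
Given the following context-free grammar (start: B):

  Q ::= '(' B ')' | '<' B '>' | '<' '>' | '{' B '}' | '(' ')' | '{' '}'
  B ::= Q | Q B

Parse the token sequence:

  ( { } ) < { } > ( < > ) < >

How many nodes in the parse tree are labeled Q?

[B [Q ( [B [Q { }]] )] [B [Q < [B [Q { }]] >] [B [Q ( [B [Q < >]] )] [B [Q < >]]]]]

7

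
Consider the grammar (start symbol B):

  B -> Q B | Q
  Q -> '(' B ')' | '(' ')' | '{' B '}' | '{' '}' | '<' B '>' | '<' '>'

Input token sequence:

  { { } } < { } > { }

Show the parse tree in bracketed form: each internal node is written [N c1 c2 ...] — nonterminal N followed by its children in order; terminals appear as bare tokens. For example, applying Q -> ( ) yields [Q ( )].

[B [Q { [B [Q { }]] }] [B [Q < [B [Q { }]] >] [B [Q { }]]]]

B
Q B
{ B } B
{ Q } B
{ { } } B
{ { } } Q B
{ { } } < B > B
{ { } } < Q > B
{ { } } < { } > B
{ { } } < { } > Q
{ { } } < { } > { }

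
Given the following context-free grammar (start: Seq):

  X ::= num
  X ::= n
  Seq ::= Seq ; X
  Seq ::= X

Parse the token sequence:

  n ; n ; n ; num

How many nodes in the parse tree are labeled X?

[Seq [Seq [Seq [Seq [X n]] ; [X n]] ; [X n]] ; [X num]]

4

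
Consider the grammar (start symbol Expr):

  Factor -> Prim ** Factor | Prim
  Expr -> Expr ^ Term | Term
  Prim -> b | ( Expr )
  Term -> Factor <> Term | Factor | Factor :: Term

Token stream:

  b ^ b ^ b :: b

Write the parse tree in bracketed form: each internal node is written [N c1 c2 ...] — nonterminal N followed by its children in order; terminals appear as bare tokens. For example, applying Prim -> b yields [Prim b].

[Expr [Expr [Expr [Term [Factor [Prim b]]]] ^ [Term [Factor [Prim b]]]] ^ [Term [Factor [Prim b]] :: [Term [Factor [Prim b]]]]]

Expr
Expr ^ Term
Expr ^ Term ^ Term
Term ^ Term ^ Term
Factor ^ Term ^ Term
Prim ^ Term ^ Term
b ^ Term ^ Term
b ^ Factor ^ Term
b ^ Prim ^ Term
b ^ b ^ Term
b ^ b ^ Factor :: Term
b ^ b ^ Prim :: Term
b ^ b ^ b :: Term
b ^ b ^ b :: Factor
b ^ b ^ b :: Prim
b ^ b ^ b :: b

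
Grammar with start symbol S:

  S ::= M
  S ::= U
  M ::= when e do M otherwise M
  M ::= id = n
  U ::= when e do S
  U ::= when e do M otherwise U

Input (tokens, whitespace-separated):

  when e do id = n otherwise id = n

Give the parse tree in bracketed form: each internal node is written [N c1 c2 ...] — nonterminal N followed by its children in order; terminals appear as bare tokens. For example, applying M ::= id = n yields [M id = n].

S
M
when e do M otherwise M
when e do id = n otherwise M
when e do id = n otherwise id = n

[S [M when e do [M id = n] otherwise [M id = n]]]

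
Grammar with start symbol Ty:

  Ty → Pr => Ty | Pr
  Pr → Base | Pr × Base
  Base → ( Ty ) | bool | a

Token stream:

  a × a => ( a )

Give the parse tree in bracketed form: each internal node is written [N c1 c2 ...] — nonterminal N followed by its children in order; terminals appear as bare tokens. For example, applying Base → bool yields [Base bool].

[Ty [Pr [Pr [Base a]] × [Base a]] => [Ty [Pr [Base ( [Ty [Pr [Base a]]] )]]]]

Ty
Pr => Ty
Pr × Base => Ty
Base × Base => Ty
a × Base => Ty
a × a => Ty
a × a => Pr
a × a => Base
a × a => ( Ty )
a × a => ( Pr )
a × a => ( Base )
a × a => ( a )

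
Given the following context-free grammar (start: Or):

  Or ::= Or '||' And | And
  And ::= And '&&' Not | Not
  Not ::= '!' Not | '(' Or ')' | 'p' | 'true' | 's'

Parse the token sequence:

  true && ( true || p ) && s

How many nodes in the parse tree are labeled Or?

3

[Or [And [And [And [Not true]] && [Not ( [Or [Or [And [Not true]]] || [And [Not p]]] )]] && [Not s]]]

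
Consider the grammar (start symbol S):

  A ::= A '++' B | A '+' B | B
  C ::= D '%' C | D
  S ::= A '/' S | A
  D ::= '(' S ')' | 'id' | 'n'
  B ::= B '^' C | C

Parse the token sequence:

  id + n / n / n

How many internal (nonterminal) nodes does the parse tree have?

19

[S [A [A [B [C [D id]]]] + [B [C [D n]]]] / [S [A [B [C [D n]]]] / [S [A [B [C [D n]]]]]]]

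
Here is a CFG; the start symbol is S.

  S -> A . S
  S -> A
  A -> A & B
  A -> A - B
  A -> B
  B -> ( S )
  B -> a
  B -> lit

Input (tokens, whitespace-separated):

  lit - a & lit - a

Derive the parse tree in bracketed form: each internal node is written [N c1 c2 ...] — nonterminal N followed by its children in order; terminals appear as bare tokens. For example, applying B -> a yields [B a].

S
A
A - B
A & B - B
A - B & B - B
B - B & B - B
lit - B & B - B
lit - a & B - B
lit - a & lit - B
lit - a & lit - a

[S [A [A [A [A [B lit]] - [B a]] & [B lit]] - [B a]]]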